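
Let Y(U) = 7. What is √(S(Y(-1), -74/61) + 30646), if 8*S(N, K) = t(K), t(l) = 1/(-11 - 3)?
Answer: √24026457/28 ≈ 175.06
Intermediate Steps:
t(l) = -1/14 (t(l) = 1/(-14) = -1/14)
S(N, K) = -1/112 (S(N, K) = (⅛)*(-1/14) = -1/112)
√(S(Y(-1), -74/61) + 30646) = √(-1/112 + 30646) = √(3432351/112) = √24026457/28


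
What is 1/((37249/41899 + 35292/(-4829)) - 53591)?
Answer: -18393661/985852761568 ≈ -1.8658e-5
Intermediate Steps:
1/((37249/41899 + 35292/(-4829)) - 53591) = 1/((37249*(1/41899) + 35292*(-1/4829)) - 53591) = 1/((37249/41899 - 35292/4829) - 53591) = 1/(-118074917/18393661 - 53591) = 1/(-985852761568/18393661) = -18393661/985852761568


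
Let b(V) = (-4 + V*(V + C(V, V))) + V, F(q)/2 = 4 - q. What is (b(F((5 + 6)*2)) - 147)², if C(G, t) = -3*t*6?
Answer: 493683961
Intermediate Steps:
C(G, t) = -18*t
F(q) = 8 - 2*q (F(q) = 2*(4 - q) = 8 - 2*q)
b(V) = -4 + V - 17*V² (b(V) = (-4 + V*(V - 18*V)) + V = (-4 + V*(-17*V)) + V = (-4 - 17*V²) + V = -4 + V - 17*V²)
(b(F((5 + 6)*2)) - 147)² = ((-4 + (8 - 2*(5 + 6)*2) - 17*(8 - 2*(5 + 6)*2)²) - 147)² = ((-4 + (8 - 22*2) - 17*(8 - 22*2)²) - 147)² = ((-4 + (8 - 2*22) - 17*(8 - 2*22)²) - 147)² = ((-4 + (8 - 44) - 17*(8 - 44)²) - 147)² = ((-4 - 36 - 17*(-36)²) - 147)² = ((-4 - 36 - 17*1296) - 147)² = ((-4 - 36 - 22032) - 147)² = (-22072 - 147)² = (-22219)² = 493683961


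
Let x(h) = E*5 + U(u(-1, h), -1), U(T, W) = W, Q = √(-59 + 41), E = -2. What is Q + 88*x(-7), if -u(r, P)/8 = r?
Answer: -968 + 3*I*√2 ≈ -968.0 + 4.2426*I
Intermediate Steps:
u(r, P) = -8*r
Q = 3*I*√2 (Q = √(-18) = 3*I*√2 ≈ 4.2426*I)
x(h) = -11 (x(h) = -2*5 - 1 = -10 - 1 = -11)
Q + 88*x(-7) = 3*I*√2 + 88*(-11) = 3*I*√2 - 968 = -968 + 3*I*√2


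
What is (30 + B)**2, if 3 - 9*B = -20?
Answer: 85849/81 ≈ 1059.9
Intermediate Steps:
B = 23/9 (B = 1/3 - 1/9*(-20) = 1/3 + 20/9 = 23/9 ≈ 2.5556)
(30 + B)**2 = (30 + 23/9)**2 = (293/9)**2 = 85849/81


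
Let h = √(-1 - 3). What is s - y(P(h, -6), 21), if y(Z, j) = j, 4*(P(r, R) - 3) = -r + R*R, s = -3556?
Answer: -3577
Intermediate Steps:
h = 2*I (h = √(-4) = 2*I ≈ 2.0*I)
P(r, R) = 3 - r/4 + R²/4 (P(r, R) = 3 + (-r + R*R)/4 = 3 + (-r + R²)/4 = 3 + (R² - r)/4 = 3 + (-r/4 + R²/4) = 3 - r/4 + R²/4)
s - y(P(h, -6), 21) = -3556 - 1*21 = -3556 - 21 = -3577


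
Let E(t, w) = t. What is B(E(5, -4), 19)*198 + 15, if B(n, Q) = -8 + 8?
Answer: 15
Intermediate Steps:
B(n, Q) = 0
B(E(5, -4), 19)*198 + 15 = 0*198 + 15 = 0 + 15 = 15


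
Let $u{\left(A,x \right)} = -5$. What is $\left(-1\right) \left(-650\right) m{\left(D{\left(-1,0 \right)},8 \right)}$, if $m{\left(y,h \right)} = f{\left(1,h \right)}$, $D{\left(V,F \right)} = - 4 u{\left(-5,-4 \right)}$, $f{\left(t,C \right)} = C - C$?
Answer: $0$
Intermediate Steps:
$f{\left(t,C \right)} = 0$
$D{\left(V,F \right)} = 20$ ($D{\left(V,F \right)} = \left(-4\right) \left(-5\right) = 20$)
$m{\left(y,h \right)} = 0$
$\left(-1\right) \left(-650\right) m{\left(D{\left(-1,0 \right)},8 \right)} = \left(-1\right) \left(-650\right) 0 = 650 \cdot 0 = 0$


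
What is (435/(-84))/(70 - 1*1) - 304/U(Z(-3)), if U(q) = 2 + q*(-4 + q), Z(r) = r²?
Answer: -594143/90804 ≈ -6.5431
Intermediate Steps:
(435/(-84))/(70 - 1*1) - 304/U(Z(-3)) = (435/(-84))/(70 - 1*1) - 304/(2 + ((-3)²)² - 4*(-3)²) = (435*(-1/84))/(70 - 1) - 304/(2 + 9² - 4*9) = -145/28/69 - 304/(2 + 81 - 36) = -145/28*1/69 - 304/47 = -145/1932 - 304*1/47 = -145/1932 - 304/47 = -594143/90804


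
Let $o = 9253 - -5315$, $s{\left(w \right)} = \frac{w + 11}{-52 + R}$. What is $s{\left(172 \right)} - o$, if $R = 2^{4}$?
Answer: $- \frac{174877}{12} \approx -14573.0$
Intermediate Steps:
$R = 16$
$s{\left(w \right)} = - \frac{11}{36} - \frac{w}{36}$ ($s{\left(w \right)} = \frac{w + 11}{-52 + 16} = \frac{11 + w}{-36} = \left(11 + w\right) \left(- \frac{1}{36}\right) = - \frac{11}{36} - \frac{w}{36}$)
$o = 14568$ ($o = 9253 + 5315 = 14568$)
$s{\left(172 \right)} - o = \left(- \frac{11}{36} - \frac{43}{9}\right) - 14568 = - \frac{61}{12} - 14568 = - \frac{174877}{12}$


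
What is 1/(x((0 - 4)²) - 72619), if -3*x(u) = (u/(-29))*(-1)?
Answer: -87/6317869 ≈ -1.3770e-5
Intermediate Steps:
x(u) = -u/87 (x(u) = -u/(-29)*(-1)/3 = -u*(-1/29)*(-1)/3 = -(-u/29)*(-1)/3 = -u/87)
1/(x((0 - 4)²) - 72619) = 1/(-(0 - 4)²/87 - 72619) = 1/(-1/87*(-4)² - 72619) = 1/(-1/87*16 - 72619) = 1/(-16/87 - 72619) = 1/(-6317869/87) = -87/6317869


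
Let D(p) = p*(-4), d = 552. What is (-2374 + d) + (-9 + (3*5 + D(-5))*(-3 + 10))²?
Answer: 53874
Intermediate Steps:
D(p) = -4*p
(-2374 + d) + (-9 + (3*5 + D(-5))*(-3 + 10))² = (-2374 + 552) + (-9 + (3*5 - 4*(-5))*(-3 + 10))² = -1822 + (-9 + (15 + 20)*7)² = -1822 + (-9 + 35*7)² = -1822 + (-9 + 245)² = -1822 + 236² = -1822 + 55696 = 53874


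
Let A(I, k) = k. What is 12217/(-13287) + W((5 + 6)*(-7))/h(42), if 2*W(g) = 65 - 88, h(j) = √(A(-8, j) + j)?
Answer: -12217/13287 - 23*√21/84 ≈ -2.1742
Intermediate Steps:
h(j) = √2*√j (h(j) = √(j + j) = √(2*j) = √2*√j)
W(g) = -23/2 (W(g) = (65 - 88)/2 = (½)*(-23) = -23/2)
12217/(-13287) + W((5 + 6)*(-7))/h(42) = 12217/(-13287) - 23*√21/42/2 = 12217*(-1/13287) - 23*√21/42/2 = -12217/13287 - 23*√21/84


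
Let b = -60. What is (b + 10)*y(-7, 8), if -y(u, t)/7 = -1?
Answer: -350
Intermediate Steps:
y(u, t) = 7 (y(u, t) = -7*(-1) = 7)
(b + 10)*y(-7, 8) = (-60 + 10)*7 = -50*7 = -350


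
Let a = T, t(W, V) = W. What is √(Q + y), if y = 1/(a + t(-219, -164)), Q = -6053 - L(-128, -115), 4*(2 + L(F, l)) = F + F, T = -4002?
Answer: 2*I*√2963039758/1407 ≈ 77.376*I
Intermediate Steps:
L(F, l) = -2 + F/2 (L(F, l) = -2 + (F + F)/4 = -2 + (2*F)/4 = -2 + F/2)
a = -4002
Q = -5987 (Q = -6053 - (-2 + (½)*(-128)) = -6053 - (-2 - 64) = -6053 - 1*(-66) = -6053 + 66 = -5987)
y = -1/4221 (y = 1/(-4002 - 219) = 1/(-4221) = -1/4221 ≈ -0.00023691)
√(Q + y) = √(-5987 - 1/4221) = √(-25271128/4221) = 2*I*√2963039758/1407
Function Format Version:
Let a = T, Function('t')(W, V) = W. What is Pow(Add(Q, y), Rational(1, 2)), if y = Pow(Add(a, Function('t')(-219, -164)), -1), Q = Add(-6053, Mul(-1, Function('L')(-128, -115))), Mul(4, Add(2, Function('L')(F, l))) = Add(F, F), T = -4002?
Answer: Mul(Rational(2, 1407), I, Pow(2963039758, Rational(1, 2))) ≈ Mul(77.376, I)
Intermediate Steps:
Function('L')(F, l) = Add(-2, Mul(Rational(1, 2), F)) (Function('L')(F, l) = Add(-2, Mul(Rational(1, 4), Add(F, F))) = Add(-2, Mul(Rational(1, 4), Mul(2, F))) = Add(-2, Mul(Rational(1, 2), F)))
a = -4002
Q = -5987 (Q = Add(-6053, Mul(-1, Add(-2, Mul(Rational(1, 2), -128)))) = Add(-6053, Mul(-1, Add(-2, -64))) = Add(-6053, Mul(-1, -66)) = Add(-6053, 66) = -5987)
y = Rational(-1, 4221) (y = Pow(Add(-4002, -219), -1) = Pow(-4221, -1) = Rational(-1, 4221) ≈ -0.00023691)
Pow(Add(Q, y), Rational(1, 2)) = Pow(Add(-5987, Rational(-1, 4221)), Rational(1, 2)) = Pow(Rational(-25271128, 4221), Rational(1, 2)) = Mul(Rational(2, 1407), I, Pow(2963039758, Rational(1, 2)))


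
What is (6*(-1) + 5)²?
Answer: 1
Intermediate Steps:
(6*(-1) + 5)² = (-6 + 5)² = (-1)² = 1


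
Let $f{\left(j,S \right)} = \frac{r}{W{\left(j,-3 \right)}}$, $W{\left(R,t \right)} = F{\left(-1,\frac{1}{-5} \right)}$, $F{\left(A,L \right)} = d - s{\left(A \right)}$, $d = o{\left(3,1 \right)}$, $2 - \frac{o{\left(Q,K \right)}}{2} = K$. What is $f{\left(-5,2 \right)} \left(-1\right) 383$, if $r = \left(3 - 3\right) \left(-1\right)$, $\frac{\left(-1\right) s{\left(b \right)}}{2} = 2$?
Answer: $0$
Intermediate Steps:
$o{\left(Q,K \right)} = 4 - 2 K$
$s{\left(b \right)} = -4$ ($s{\left(b \right)} = \left(-2\right) 2 = -4$)
$d = 2$ ($d = 4 - 2 = 2$)
$F{\left(A,L \right)} = 6$ ($F{\left(A,L \right)} = 2 - -4 = 2 + 4 = 6$)
$W{\left(R,t \right)} = 6$
$r = 0$ ($r = 0 \left(-1\right) = 0$)
$f{\left(j,S \right)} = 0$ ($f{\left(j,S \right)} = \frac{0}{6} = 0 \cdot \frac{1}{6} = 0$)
$f{\left(-5,2 \right)} \left(-1\right) 383 = 0 \left(-1\right) 383 = 0 \cdot 383 = 0$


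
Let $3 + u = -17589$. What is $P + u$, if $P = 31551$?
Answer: $13959$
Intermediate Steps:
$u = -17592$ ($u = -3 - 17589 = -17592$)
$P + u = 31551 - 17592 = 13959$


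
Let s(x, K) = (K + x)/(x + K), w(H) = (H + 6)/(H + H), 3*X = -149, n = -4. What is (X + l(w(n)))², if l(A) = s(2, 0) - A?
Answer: 337561/144 ≈ 2344.2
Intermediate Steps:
X = -149/3 (X = (⅓)*(-149) = -149/3 ≈ -49.667)
w(H) = (6 + H)/(2*H) (w(H) = (6 + H)/((2*H)) = (6 + H)*(1/(2*H)) = (6 + H)/(2*H))
s(x, K) = 1 (s(x, K) = (K + x)/(K + x) = 1)
l(A) = 1 - A
(X + l(w(n)))² = (-149/3 + (1 - (6 - 4)/(2*(-4))))² = (-149/3 + (1 - (-1)*2/(2*4)))² = (-149/3 + (1 - 1*(-¼)))² = (-149/3 + (1 + ¼))² = (-149/3 + 5/4)² = (-581/12)² = 337561/144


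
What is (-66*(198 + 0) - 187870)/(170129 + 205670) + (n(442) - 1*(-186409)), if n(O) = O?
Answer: 70218218011/375799 ≈ 1.8685e+5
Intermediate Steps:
(-66*(198 + 0) - 187870)/(170129 + 205670) + (n(442) - 1*(-186409)) = (-66*(198 + 0) - 187870)/(170129 + 205670) + (442 - 1*(-186409)) = (-66*198 - 187870)/375799 + (442 + 186409) = (-13068 - 187870)*(1/375799) + 186851 = -200938*1/375799 + 186851 = -200938/375799 + 186851 = 70218218011/375799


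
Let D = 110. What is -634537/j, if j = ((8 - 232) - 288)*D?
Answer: 634537/56320 ≈ 11.267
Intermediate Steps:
j = -56320 (j = ((8 - 232) - 288)*110 = (-224 - 288)*110 = -512*110 = -56320)
-634537/j = -634537/(-56320) = -634537*(-1/56320) = 634537/56320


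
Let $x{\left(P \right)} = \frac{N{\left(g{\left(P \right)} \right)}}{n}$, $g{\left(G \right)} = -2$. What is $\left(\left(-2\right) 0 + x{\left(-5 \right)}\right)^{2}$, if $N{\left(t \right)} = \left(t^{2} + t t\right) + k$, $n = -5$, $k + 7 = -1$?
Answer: $0$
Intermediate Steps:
$k = -8$ ($k = -7 - 1 = -8$)
$N{\left(t \right)} = -8 + 2 t^{2}$ ($N{\left(t \right)} = \left(t^{2} + t t\right) - 8 = \left(t^{2} + t^{2}\right) - 8 = 2 t^{2} - 8 = -8 + 2 t^{2}$)
$x{\left(P \right)} = 0$ ($x{\left(P \right)} = \frac{-8 + 2 \left(-2\right)^{2}}{-5} = \left(-8 + 2 \cdot 4\right) \left(- \frac{1}{5}\right) = \left(-8 + 8\right) \left(- \frac{1}{5}\right) = 0 \left(- \frac{1}{5}\right) = 0$)
$\left(\left(-2\right) 0 + x{\left(-5 \right)}\right)^{2} = \left(\left(-2\right) 0 + 0\right)^{2} = \left(0 + 0\right)^{2} = 0^{2} = 0$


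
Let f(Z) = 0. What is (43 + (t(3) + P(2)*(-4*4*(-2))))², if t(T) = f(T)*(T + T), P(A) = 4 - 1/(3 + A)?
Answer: 677329/25 ≈ 27093.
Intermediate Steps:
t(T) = 0 (t(T) = 0*(T + T) = 0*(2*T) = 0)
(43 + (t(3) + P(2)*(-4*4*(-2))))² = (43 + (0 + ((11 + 4*2)/(3 + 2))*(-4*4*(-2))))² = (43 + (0 + ((11 + 8)/5)*(-16*(-2))))² = (43 + (0 + ((⅕)*19)*32))² = (43 + (0 + (19/5)*32))² = (43 + (0 + 608/5))² = (43 + 608/5)² = (823/5)² = 677329/25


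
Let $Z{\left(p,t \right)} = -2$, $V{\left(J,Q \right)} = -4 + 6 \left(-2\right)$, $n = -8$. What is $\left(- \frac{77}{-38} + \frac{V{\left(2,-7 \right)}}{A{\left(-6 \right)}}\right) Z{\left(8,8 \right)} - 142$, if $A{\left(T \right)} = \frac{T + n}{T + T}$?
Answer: $- \frac{15777}{133} \approx -118.62$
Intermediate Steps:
$V{\left(J,Q \right)} = -16$ ($V{\left(J,Q \right)} = -4 - 12 = -16$)
$A{\left(T \right)} = \frac{-8 + T}{2 T}$ ($A{\left(T \right)} = \frac{T - 8}{T + T} = \frac{-8 + T}{2 T}$)
$\left(- \frac{77}{-38} + \frac{V{\left(2,-7 \right)}}{A{\left(-6 \right)}}\right) Z{\left(8,8 \right)} - 142 = \left(- \frac{77}{-38} - \frac{16}{\frac{1}{2} \frac{1}{-6} \left(-8 - 6\right)}\right) \left(-2\right) - 142 = \left(\left(-77\right) \left(- \frac{1}{38}\right) - \frac{16}{\frac{1}{2} \left(- \frac{1}{6}\right) \left(-14\right)}\right) \left(-2\right) - 142 = \left(\frac{77}{38} - \frac{16}{\frac{7}{6}}\right) \left(-2\right) - 142 = \left(\frac{77}{38} - \frac{96}{7}\right) \left(-2\right) - 142 = \left(- \frac{3109}{266}\right) \left(-2\right) - 142 = \frac{3109}{133} - 142 = - \frac{15777}{133}$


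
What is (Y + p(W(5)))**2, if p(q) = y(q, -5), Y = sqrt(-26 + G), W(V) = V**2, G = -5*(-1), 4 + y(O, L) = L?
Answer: (9 - I*sqrt(21))**2 ≈ 60.0 - 82.486*I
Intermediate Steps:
y(O, L) = -4 + L
G = 5
Y = I*sqrt(21) (Y = sqrt(-26 + 5) = sqrt(-21) = I*sqrt(21) ≈ 4.5826*I)
p(q) = -9 (p(q) = -4 - 5 = -9)
(Y + p(W(5)))**2 = (I*sqrt(21) - 9)**2 = (-9 + I*sqrt(21))**2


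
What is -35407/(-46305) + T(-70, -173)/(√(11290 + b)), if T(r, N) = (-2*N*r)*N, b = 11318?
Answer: 35407/46305 + 1047515*√157/471 ≈ 27868.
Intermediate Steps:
T(r, N) = -2*r*N² (T(r, N) = (-2*N*r)*N = -2*r*N²)
-35407/(-46305) + T(-70, -173)/(√(11290 + b)) = -35407/(-46305) + (-2*(-70)*(-173)²)/(√(11290 + 11318)) = -35407*(-1/46305) + (-2*(-70)*29929)/(√22608) = 35407/46305 + 4190060/((12*√157)) = 35407/46305 + 4190060*(√157/1884) = 35407/46305 + 1047515*√157/471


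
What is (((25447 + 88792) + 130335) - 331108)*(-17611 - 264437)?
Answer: 24406741632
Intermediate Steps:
(((25447 + 88792) + 130335) - 331108)*(-17611 - 264437) = ((114239 + 130335) - 331108)*(-282048) = (244574 - 331108)*(-282048) = -86534*(-282048) = 24406741632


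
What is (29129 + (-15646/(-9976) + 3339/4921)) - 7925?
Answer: 74361061901/3506564 ≈ 21206.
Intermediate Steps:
(29129 + (-15646/(-9976) + 3339/4921)) - 7925 = (29129 + (-15646*(-1/9976) + 3339*(1/4921))) - 7925 = (29129 + (7823/4988 + 477/703)) - 7925 = (29129 + 7878845/3506564) - 7925 = 102150581601/3506564 - 7925 = 74361061901/3506564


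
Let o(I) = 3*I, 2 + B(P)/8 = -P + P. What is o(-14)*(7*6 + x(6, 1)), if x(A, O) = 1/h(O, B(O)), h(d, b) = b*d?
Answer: -14091/8 ≈ -1761.4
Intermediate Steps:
B(P) = -16 (B(P) = -16 + 8*(-P + P) = -16 + 8*0 = -16 + 0 = -16)
x(A, O) = -1/(16*O) (x(A, O) = 1/(-16*O) = -1/(16*O))
o(-14)*(7*6 + x(6, 1)) = (3*(-14))*(7*6 - 1/16/1) = -42*(42 - 1/16*1) = -42*(42 - 1/16) = -42*671/16 = -14091/8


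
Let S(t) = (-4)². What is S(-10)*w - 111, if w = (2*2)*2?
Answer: 17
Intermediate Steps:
S(t) = 16
w = 8 (w = 4*2 = 8)
S(-10)*w - 111 = 16*8 - 111 = 128 - 111 = 17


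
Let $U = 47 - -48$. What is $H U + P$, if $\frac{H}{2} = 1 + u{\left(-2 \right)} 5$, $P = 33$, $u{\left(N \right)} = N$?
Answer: $-1677$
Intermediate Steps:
$U = 95$ ($U = 47 + 48 = 95$)
$H = -18$ ($H = 2 \left(1 - 10\right) = 2 \left(-9\right) = -18$)
$H U + P = \left(-18\right) 95 + 33 = -1710 + 33 = -1677$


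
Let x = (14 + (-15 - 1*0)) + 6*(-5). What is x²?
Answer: 961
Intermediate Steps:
x = -31 (x = (14 + (-15 + 0)) - 30 = (14 - 15) - 30 = -1 - 30 = -31)
x² = (-31)² = 961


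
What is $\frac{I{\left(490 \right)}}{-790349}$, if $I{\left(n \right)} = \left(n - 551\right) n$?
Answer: $\frac{4270}{112907} \approx 0.037819$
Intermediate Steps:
$I{\left(n \right)} = n \left(-551 + n\right)$ ($I{\left(n \right)} = \left(-551 + n\right) n = n \left(-551 + n\right)$)
$\frac{I{\left(490 \right)}}{-790349} = \frac{490 \left(-551 + 490\right)}{-790349} = 490 \left(-61\right) \left(- \frac{1}{790349}\right) = \left(-29890\right) \left(- \frac{1}{790349}\right) = \frac{4270}{112907}$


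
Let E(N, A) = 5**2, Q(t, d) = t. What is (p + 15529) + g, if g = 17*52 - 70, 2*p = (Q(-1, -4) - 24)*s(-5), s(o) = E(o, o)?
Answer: 32061/2 ≈ 16031.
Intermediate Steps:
E(N, A) = 25
s(o) = 25
p = -625/2 (p = ((-1 - 24)*25)/2 = (-25*25)/2 = (1/2)*(-625) = -625/2 ≈ -312.50)
g = 814 (g = 884 - 70 = 814)
(p + 15529) + g = (-625/2 + 15529) + 814 = 30433/2 + 814 = 32061/2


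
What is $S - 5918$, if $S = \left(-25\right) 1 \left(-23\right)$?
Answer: $-5343$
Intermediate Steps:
$S = 575$ ($S = \left(-25\right) \left(-23\right) = 575$)
$S - 5918 = 575 - 5918 = -5343$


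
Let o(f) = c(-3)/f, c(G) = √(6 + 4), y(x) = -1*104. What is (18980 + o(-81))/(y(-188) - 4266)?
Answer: -1898/437 + √10/353970 ≈ -4.3432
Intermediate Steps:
y(x) = -104
c(G) = √10
o(f) = √10/f
(18980 + o(-81))/(y(-188) - 4266) = (18980 + √10/(-81))/(-104 - 4266) = (18980 + √10*(-1/81))/(-4370) = (18980 - √10/81)*(-1/4370) = -1898/437 + √10/353970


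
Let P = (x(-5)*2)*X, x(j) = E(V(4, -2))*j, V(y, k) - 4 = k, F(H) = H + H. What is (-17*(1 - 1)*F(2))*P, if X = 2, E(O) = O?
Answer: 0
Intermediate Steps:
F(H) = 2*H
V(y, k) = 4 + k
x(j) = 2*j (x(j) = (4 - 2)*j = 2*j)
P = -40 (P = ((2*(-5))*2)*2 = -10*2*2 = -20*2 = -40)
(-17*(1 - 1)*F(2))*P = -17*(1 - 1)*2*2*(-40) = -0*4*(-40) = -17*0*(-40) = 0*(-40) = 0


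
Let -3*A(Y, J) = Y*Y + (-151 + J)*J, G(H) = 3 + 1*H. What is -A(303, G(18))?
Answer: 29693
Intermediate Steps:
G(H) = 3 + H
A(Y, J) = -Y**2/3 - J*(-151 + J)/3 (A(Y, J) = -(Y*Y + (-151 + J)*J)/3 = -(Y**2 + J*(-151 + J))/3 = -Y**2/3 - J*(-151 + J)/3)
-A(303, G(18)) = -(-(3 + 18)**2/3 - 1/3*303**2 + 151*(3 + 18)/3) = -(-1/3*21**2 - 1/3*91809 + (151/3)*21) = -(-1/3*441 - 30603 + 1057) = -(-147 - 30603 + 1057) = -1*(-29693) = 29693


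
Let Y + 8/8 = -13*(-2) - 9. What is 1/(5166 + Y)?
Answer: 1/5182 ≈ 0.00019298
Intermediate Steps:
Y = 16 (Y = -1 + (-13*(-2) - 9) = -1 + (26 - 9) = -1 + 17 = 16)
1/(5166 + Y) = 1/(5166 + 16) = 1/5182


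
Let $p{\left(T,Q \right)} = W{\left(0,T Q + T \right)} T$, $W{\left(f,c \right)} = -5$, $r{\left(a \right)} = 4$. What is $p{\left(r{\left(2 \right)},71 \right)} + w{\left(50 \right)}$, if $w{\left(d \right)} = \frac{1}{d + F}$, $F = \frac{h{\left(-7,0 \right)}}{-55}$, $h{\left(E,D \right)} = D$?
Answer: $- \frac{999}{50} \approx -19.98$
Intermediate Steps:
$p{\left(T,Q \right)} = - 5 T$
$F = 0$ ($F = \frac{0}{-55} = 0 \left(- \frac{1}{55}\right) = 0$)
$w{\left(d \right)} = \frac{1}{d}$ ($w{\left(d \right)} = \frac{1}{d + 0} = \frac{1}{d}$)
$p{\left(r{\left(2 \right)},71 \right)} + w{\left(50 \right)} = \left(-5\right) 4 + \frac{1}{50} = -20 + \frac{1}{50} = - \frac{999}{50}$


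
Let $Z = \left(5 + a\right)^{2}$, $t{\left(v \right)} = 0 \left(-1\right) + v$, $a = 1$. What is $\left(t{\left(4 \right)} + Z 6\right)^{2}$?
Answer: $48400$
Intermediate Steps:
$t{\left(v \right)} = v$ ($t{\left(v \right)} = 0 + v = v$)
$Z = 36$ ($Z = \left(5 + 1\right)^{2} = 6^{2} = 36$)
$\left(t{\left(4 \right)} + Z 6\right)^{2} = \left(4 + 36 \cdot 6\right)^{2} = \left(4 + 216\right)^{2} = 220^{2} = 48400$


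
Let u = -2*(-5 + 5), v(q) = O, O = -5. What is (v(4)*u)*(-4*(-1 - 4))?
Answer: 0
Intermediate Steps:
v(q) = -5
u = 0 (u = -2*0 = 0)
(v(4)*u)*(-4*(-1 - 4)) = (-5*0)*(-4*(-1 - 4)) = 0*(-4*(-5)) = 0*20 = 0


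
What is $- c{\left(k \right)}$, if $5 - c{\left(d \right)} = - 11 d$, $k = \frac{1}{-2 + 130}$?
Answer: $- \frac{651}{128} \approx -5.0859$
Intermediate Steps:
$k = \frac{1}{128} \approx 0.0078125$
$c{\left(d \right)} = 5 + 11 d$ ($c{\left(d \right)} = 5 - - 11 d = 5 + 11 d$)
$- c{\left(k \right)} = - (5 + 11 \cdot \frac{1}{128}) = - (5 + \frac{11}{128}) = \left(-1\right) \frac{651}{128} = - \frac{651}{128}$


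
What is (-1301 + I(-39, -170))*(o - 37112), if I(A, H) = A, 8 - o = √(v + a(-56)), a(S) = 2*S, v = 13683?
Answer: 49719360 + 1340*√13571 ≈ 4.9875e+7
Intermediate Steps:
o = 8 - √13571 (o = 8 - √(13683 + 2*(-56)) = 8 - √(13683 - 112) = 8 - √13571 ≈ -108.49)
(-1301 + I(-39, -170))*(o - 37112) = (-1301 - 39)*((8 - √13571) - 37112) = -1340*(-37104 - √13571) = 49719360 + 1340*√13571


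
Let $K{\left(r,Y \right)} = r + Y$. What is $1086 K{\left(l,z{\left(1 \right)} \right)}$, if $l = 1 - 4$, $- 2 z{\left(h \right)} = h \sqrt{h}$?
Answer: $-3801$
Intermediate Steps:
$z{\left(h \right)} = - \frac{h^{\frac{3}{2}}}{2}$ ($z{\left(h \right)} = - \frac{h \sqrt{h}}{2} = - \frac{h^{\frac{3}{2}}}{2}$)
$l = -3$ ($l = 1 - 4 = -3$)
$K{\left(r,Y \right)} = Y + r$
$1086 K{\left(l,z{\left(1 \right)} \right)} = 1086 \left(- \frac{1^{\frac{3}{2}}}{2} - 3\right) = 1086 \left(\left(- \frac{1}{2}\right) 1 - 3\right) = 1086 \left(- \frac{1}{2} - 3\right) = 1086 \left(- \frac{7}{2}\right) = -3801$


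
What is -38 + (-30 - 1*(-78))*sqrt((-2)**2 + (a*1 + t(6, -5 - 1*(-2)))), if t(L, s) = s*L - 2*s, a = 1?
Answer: -38 + 48*I*sqrt(7) ≈ -38.0 + 127.0*I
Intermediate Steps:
t(L, s) = -2*s + L*s (t(L, s) = L*s - 2*s = -2*s + L*s)
-38 + (-30 - 1*(-78))*sqrt((-2)**2 + (a*1 + t(6, -5 - 1*(-2)))) = -38 + (-30 - 1*(-78))*sqrt((-2)**2 + (1*1 + (-5 - 1*(-2))*(-2 + 6))) = -38 + (-30 + 78)*sqrt(4 + (1 + (-5 + 2)*4)) = -38 + 48*sqrt(4 + (1 - 3*4)) = -38 + 48*sqrt(4 + (1 - 12)) = -38 + 48*sqrt(4 - 11) = -38 + 48*sqrt(-7) = -38 + 48*(I*sqrt(7)) = -38 + 48*I*sqrt(7)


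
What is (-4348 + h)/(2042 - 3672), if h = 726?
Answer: 1811/815 ≈ 2.2221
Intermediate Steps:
(-4348 + h)/(2042 - 3672) = (-4348 + 726)/(2042 - 3672) = -3622/(-1630) = -3622*(-1/1630) = 1811/815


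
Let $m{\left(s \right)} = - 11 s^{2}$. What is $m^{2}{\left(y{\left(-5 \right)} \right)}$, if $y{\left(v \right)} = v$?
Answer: $75625$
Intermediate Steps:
$m^{2}{\left(y{\left(-5 \right)} \right)} = \left(- 11 \left(-5\right)^{2}\right)^{2} = \left(\left(-11\right) 25\right)^{2} = \left(-275\right)^{2} = 75625$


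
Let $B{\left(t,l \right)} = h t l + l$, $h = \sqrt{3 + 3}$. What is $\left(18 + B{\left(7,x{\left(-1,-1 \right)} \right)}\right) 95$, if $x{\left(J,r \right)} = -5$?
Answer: $1235 - 3325 \sqrt{6} \approx -6909.6$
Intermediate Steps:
$h = \sqrt{6} \approx 2.4495$
$B{\left(t,l \right)} = l + l t \sqrt{6}$ ($B{\left(t,l \right)} = \sqrt{6} t l + l = t \sqrt{6} l + l = l t \sqrt{6} + l = l + l t \sqrt{6}$)
$\left(18 + B{\left(7,x{\left(-1,-1 \right)} \right)}\right) 95 = \left(18 - 5 \left(1 + 7 \sqrt{6}\right)\right) 95 = \left(18 - \left(5 + 35 \sqrt{6}\right)\right) 95 = \left(13 - 35 \sqrt{6}\right) 95 = 1235 - 3325 \sqrt{6}$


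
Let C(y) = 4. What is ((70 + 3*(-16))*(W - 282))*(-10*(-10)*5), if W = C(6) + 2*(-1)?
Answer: -3080000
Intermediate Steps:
W = 2 (W = 4 + 2*(-1) = 4 - 2 = 2)
((70 + 3*(-16))*(W - 282))*(-10*(-10)*5) = ((70 + 3*(-16))*(2 - 282))*(-10*(-10)*5) = ((70 - 48)*(-280))*(100*5) = (22*(-280))*500 = -6160*500 = -3080000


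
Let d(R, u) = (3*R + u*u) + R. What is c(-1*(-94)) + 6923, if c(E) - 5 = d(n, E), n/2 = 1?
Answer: 15772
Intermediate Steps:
n = 2 (n = 2*1 = 2)
d(R, u) = u² + 4*R (d(R, u) = (3*R + u²) + R = (u² + 3*R) + R = u² + 4*R)
c(E) = 13 + E² (c(E) = 5 + (E² + 4*2) = 5 + (E² + 8) = 5 + (8 + E²) = 13 + E²)
c(-1*(-94)) + 6923 = (13 + (-1*(-94))²) + 6923 = (13 + 94²) + 6923 = (13 + 8836) + 6923 = 8849 + 6923 = 15772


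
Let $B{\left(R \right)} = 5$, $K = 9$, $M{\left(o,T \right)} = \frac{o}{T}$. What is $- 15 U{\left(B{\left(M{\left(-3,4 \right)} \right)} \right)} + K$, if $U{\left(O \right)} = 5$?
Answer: $-66$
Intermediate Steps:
$- 15 U{\left(B{\left(M{\left(-3,4 \right)} \right)} \right)} + K = \left(-15\right) 5 + 9 = -75 + 9 = -66$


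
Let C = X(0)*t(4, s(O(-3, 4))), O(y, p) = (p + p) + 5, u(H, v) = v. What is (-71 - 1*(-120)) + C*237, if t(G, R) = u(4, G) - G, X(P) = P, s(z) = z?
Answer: 49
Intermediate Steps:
O(y, p) = 5 + 2*p (O(y, p) = 2*p + 5 = 5 + 2*p)
t(G, R) = 0 (t(G, R) = G - G = 0)
C = 0 (C = 0*0 = 0)
(-71 - 1*(-120)) + C*237 = (-71 - 1*(-120)) + 0*237 = (-71 + 120) + 0 = 49 + 0 = 49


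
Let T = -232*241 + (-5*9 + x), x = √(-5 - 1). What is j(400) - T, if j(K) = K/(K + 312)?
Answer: 4980223/89 - I*√6 ≈ 55958.0 - 2.4495*I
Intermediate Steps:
x = I*√6 (x = √(-6) = I*√6 ≈ 2.4495*I)
j(K) = K/(312 + K)
T = -55957 + I*√6 (T = -232*241 + (-5*9 + I*√6) = -55912 + (-45 + I*√6) = -55957 + I*√6 ≈ -55957.0 + 2.4495*I)
j(400) - T = 400/(312 + 400) - (-55957 + I*√6) = 400/712 + (55957 - I*√6) = 400*(1/712) + (55957 - I*√6) = 50/89 + (55957 - I*√6) = 4980223/89 - I*√6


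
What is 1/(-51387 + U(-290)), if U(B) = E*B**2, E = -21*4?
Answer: -1/7115787 ≈ -1.4053e-7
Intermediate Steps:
E = -84
U(B) = -84*B**2
1/(-51387 + U(-290)) = 1/(-51387 - 84*(-290)**2) = 1/(-51387 - 84*84100) = 1/(-51387 - 7064400) = 1/(-7115787) = -1/7115787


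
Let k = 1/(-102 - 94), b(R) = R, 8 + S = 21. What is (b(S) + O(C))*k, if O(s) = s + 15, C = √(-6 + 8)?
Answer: -⅐ - √2/196 ≈ -0.15007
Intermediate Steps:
S = 13 (S = -8 + 21 = 13)
C = √2 ≈ 1.4142
k = -1/196 (k = 1/(-196) = -1/196 ≈ -0.0051020)
O(s) = 15 + s
(b(S) + O(C))*k = (13 + (15 + √2))*(-1/196) = (28 + √2)*(-1/196) = -⅐ - √2/196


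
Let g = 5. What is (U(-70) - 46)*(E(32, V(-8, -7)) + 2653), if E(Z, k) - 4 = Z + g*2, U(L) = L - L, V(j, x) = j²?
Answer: -124154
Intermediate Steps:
U(L) = 0
E(Z, k) = 14 + Z (E(Z, k) = 4 + (Z + 5*2) = 4 + (Z + 10) = 4 + (10 + Z) = 14 + Z)
(U(-70) - 46)*(E(32, V(-8, -7)) + 2653) = (0 - 46)*((14 + 32) + 2653) = -46*(46 + 2653) = -46*2699 = -124154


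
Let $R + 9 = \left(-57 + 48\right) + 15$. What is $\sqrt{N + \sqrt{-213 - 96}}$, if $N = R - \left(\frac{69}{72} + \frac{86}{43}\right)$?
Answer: $\frac{\sqrt{-858 + 144 i \sqrt{309}}}{12} \approx 2.5102 + 3.5014 i$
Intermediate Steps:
$R = -3$ ($R = -9 + \left(\left(-57 + 48\right) + 15\right) = -9 + \left(-9 + 15\right) = -9 + 6 = -3$)
$N = - \frac{143}{24}$ ($N = -3 - \left(\frac{69}{72} + \frac{86}{43}\right) = -3 - \left(69 \cdot \frac{1}{72} + 86 \cdot \frac{1}{43}\right) = -3 - \left(\frac{23}{24} + 2\right) = -3 - \frac{71}{24} = - \frac{143}{24} \approx -5.9583$)
$\sqrt{N + \sqrt{-213 - 96}} = \sqrt{- \frac{143}{24} + \sqrt{-213 - 96}} = \sqrt{- \frac{143}{24} + \sqrt{-309}} = \sqrt{- \frac{143}{24} + i \sqrt{309}}$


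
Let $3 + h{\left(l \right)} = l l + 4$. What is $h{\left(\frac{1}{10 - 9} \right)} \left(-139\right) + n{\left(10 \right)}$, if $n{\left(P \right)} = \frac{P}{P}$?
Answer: $-277$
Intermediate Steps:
$n{\left(P \right)} = 1$
$h{\left(l \right)} = 1 + l^{2}$ ($h{\left(l \right)} = -3 + \left(l l + 4\right) = -3 + \left(l^{2} + 4\right) = -3 + \left(4 + l^{2}\right) = 1 + l^{2}$)
$h{\left(\frac{1}{10 - 9} \right)} \left(-139\right) + n{\left(10 \right)} = \left(1 + \left(\frac{1}{10 - 9}\right)^{2}\right) \left(-139\right) + 1 = \left(1 + \left(1^{-1}\right)^{2}\right) \left(-139\right) + 1 = \left(1 + 1^{2}\right) \left(-139\right) + 1 = \left(1 + 1\right) \left(-139\right) + 1 = 2 \left(-139\right) + 1 = -278 + 1 = -277$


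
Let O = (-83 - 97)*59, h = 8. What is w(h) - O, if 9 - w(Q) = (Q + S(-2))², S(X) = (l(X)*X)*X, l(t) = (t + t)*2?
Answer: 10053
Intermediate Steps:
l(t) = 4*t (l(t) = (2*t)*2 = 4*t)
S(X) = 4*X³ (S(X) = ((4*X)*X)*X = (4*X²)*X = 4*X³)
w(Q) = 9 - (-32 + Q)² (w(Q) = 9 - (Q + 4*(-2)³)² = 9 - (Q + 4*(-8))² = 9 - (Q - 32)² = 9 - (-32 + Q)²)
O = -10620 (O = -180*59 = -10620)
w(h) - O = (9 - (-32 + 8)²) - 1*(-10620) = (9 - 1*(-24)²) + 10620 = (9 - 1*576) + 10620 = (9 - 576) + 10620 = -567 + 10620 = 10053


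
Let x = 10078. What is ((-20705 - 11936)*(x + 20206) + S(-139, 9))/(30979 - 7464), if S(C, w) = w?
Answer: -197700007/4703 ≈ -42037.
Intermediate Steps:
((-20705 - 11936)*(x + 20206) + S(-139, 9))/(30979 - 7464) = ((-20705 - 11936)*(10078 + 20206) + 9)/(30979 - 7464) = (-32641*30284 + 9)/23515 = (-988500044 + 9)*(1/23515) = -988500035*1/23515 = -197700007/4703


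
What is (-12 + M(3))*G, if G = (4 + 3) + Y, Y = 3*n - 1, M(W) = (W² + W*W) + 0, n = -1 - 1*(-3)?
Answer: 72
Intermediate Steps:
n = 2 (n = -1 + 3 = 2)
M(W) = 2*W² (M(W) = (W² + W²) + 0 = 2*W² + 0 = 2*W²)
Y = 5 (Y = 3*2 - 1 = 6 - 1 = 5)
G = 12 (G = (4 + 3) + 5 = 7 + 5 = 12)
(-12 + M(3))*G = (-12 + 2*3²)*12 = (-12 + 2*9)*12 = (-12 + 18)*12 = 6*12 = 72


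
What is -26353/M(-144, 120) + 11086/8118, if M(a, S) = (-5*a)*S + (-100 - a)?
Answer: 372192265/350876196 ≈ 1.0608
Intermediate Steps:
M(a, S) = -100 - a - 5*S*a (M(a, S) = -5*S*a + (-100 - a) = -100 - a - 5*S*a)
-26353/M(-144, 120) + 11086/8118 = -26353/(-100 - 1*(-144) - 5*120*(-144)) + 11086/8118 = -26353/(-100 + 144 + 86400) + 11086*(1/8118) = -26353/86444 + 5543/4059 = 372192265/350876196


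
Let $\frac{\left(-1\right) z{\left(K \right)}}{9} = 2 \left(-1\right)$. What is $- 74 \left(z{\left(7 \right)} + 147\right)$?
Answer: $-12210$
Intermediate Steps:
$z{\left(K \right)} = 18$ ($z{\left(K \right)} = - 9 \cdot 2 \left(-1\right) = \left(-9\right) \left(-2\right) = 18$)
$- 74 \left(z{\left(7 \right)} + 147\right) = - 74 \left(18 + 147\right) = \left(-74\right) 165 = -12210$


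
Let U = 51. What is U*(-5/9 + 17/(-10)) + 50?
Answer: -1951/30 ≈ -65.033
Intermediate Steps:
U*(-5/9 + 17/(-10)) + 50 = 51*(-5/9 + 17/(-10)) + 50 = 51*(-5*⅑ + 17*(-⅒)) + 50 = 51*(-5/9 - 17/10) + 50 = 51*(-203/90) + 50 = -3451/30 + 50 = -1951/30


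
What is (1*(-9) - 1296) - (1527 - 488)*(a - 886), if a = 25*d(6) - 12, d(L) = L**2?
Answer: -3383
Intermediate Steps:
a = 888 (a = 25*6**2 - 12 = 25*36 - 12 = 900 - 12 = 888)
(1*(-9) - 1296) - (1527 - 488)*(a - 886) = (1*(-9) - 1296) - (1527 - 488)*(888 - 886) = (-9 - 1296) - 1039*2 = -1305 - 1*2078 = -1305 - 2078 = -3383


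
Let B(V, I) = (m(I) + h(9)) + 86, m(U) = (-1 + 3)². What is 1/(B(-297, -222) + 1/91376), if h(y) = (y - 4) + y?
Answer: 91376/9503105 ≈ 0.0096154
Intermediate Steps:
h(y) = -4 + 2*y (h(y) = (-4 + y) + y = -4 + 2*y)
m(U) = 4 (m(U) = 2² = 4)
B(V, I) = 104 (B(V, I) = (4 + (-4 + 2*9)) + 86 = (4 + (-4 + 18)) + 86 = (4 + 14) + 86 = 18 + 86 = 104)
1/(B(-297, -222) + 1/91376) = 1/(104 + 1/91376) = 1/(9503105/91376) = 91376/9503105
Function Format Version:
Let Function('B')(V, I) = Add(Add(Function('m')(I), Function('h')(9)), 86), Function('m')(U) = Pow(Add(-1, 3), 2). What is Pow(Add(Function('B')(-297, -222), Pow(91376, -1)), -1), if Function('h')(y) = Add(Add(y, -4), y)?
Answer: Rational(91376, 9503105) ≈ 0.0096154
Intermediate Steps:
Function('h')(y) = Add(-4, Mul(2, y)) (Function('h')(y) = Add(Add(-4, y), y) = Add(-4, Mul(2, y)))
Function('m')(U) = 4 (Function('m')(U) = Pow(2, 2) = 4)
Function('B')(V, I) = 104 (Function('B')(V, I) = Add(Add(4, Add(-4, Mul(2, 9))), 86) = Add(Add(4, Add(-4, 18)), 86) = Add(Add(4, 14), 86) = Add(18, 86) = 104)
Pow(Add(Function('B')(-297, -222), Pow(91376, -1)), -1) = Pow(Add(104, Pow(91376, -1)), -1) = Pow(Add(104, Rational(1, 91376)), -1) = Pow(Rational(9503105, 91376), -1) = Rational(91376, 9503105)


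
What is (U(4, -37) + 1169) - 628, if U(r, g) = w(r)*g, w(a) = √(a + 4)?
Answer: 541 - 74*√2 ≈ 436.35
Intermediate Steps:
w(a) = √(4 + a)
U(r, g) = g*√(4 + r) (U(r, g) = √(4 + r)*g = g*√(4 + r))
(U(4, -37) + 1169) - 628 = (-37*√(4 + 4) + 1169) - 628 = (-74*√2 + 1169) - 628 = (1169 - 74*√2) - 628 = 541 - 74*√2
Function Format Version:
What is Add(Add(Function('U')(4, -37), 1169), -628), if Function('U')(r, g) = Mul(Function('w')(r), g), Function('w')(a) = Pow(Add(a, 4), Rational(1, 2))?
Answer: Add(541, Mul(-74, Pow(2, Rational(1, 2)))) ≈ 436.35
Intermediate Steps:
Function('w')(a) = Pow(Add(4, a), Rational(1, 2))
Function('U')(r, g) = Mul(g, Pow(Add(4, r), Rational(1, 2))) (Function('U')(r, g) = Mul(Pow(Add(4, r), Rational(1, 2)), g) = Mul(g, Pow(Add(4, r), Rational(1, 2))))
Add(Add(Function('U')(4, -37), 1169), -628) = Add(Add(Mul(-37, Pow(Add(4, 4), Rational(1, 2))), 1169), -628) = Add(Add(Mul(-37, Pow(8, Rational(1, 2))), 1169), -628) = Add(Add(Mul(-37, Mul(2, Pow(2, Rational(1, 2)))), 1169), -628) = Add(Add(Mul(-74, Pow(2, Rational(1, 2))), 1169), -628) = Add(Add(1169, Mul(-74, Pow(2, Rational(1, 2)))), -628) = Add(541, Mul(-74, Pow(2, Rational(1, 2))))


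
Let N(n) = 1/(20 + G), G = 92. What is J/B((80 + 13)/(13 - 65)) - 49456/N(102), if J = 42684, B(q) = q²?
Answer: -15930672064/2883 ≈ -5.5257e+6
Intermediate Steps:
N(n) = 1/112 (N(n) = 1/(20 + 92) = 1/112)
J/B((80 + 13)/(13 - 65)) - 49456/N(102) = 42684/(((80 + 13)/(13 - 65))²) - 49456/1/112 = 42684/((93/(-52))²) - 49456*112 = 42684/((93*(-1/52))²) - 5539072 = 42684/((-93/52)²) - 5539072 = 42684/(8649/2704) - 5539072 = 42684*(2704/8649) - 5539072 = 38472512/2883 - 5539072 = -15930672064/2883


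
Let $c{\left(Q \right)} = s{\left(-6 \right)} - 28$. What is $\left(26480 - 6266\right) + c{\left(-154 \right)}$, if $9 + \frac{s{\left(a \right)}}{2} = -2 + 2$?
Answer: $20168$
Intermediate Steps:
$s{\left(a \right)} = -18$ ($s{\left(a \right)} = -18 + 2 \left(-2 + 2\right) = -18 + 2 \cdot 0 = -18 + 0 = -18$)
$c{\left(Q \right)} = -46$ ($c{\left(Q \right)} = -18 - 28 = -46$)
$\left(26480 - 6266\right) + c{\left(-154 \right)} = \left(26480 - 6266\right) - 46 = 20214 - 46 = 20168$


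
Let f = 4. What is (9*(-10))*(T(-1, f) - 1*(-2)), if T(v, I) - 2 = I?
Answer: -720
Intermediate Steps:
T(v, I) = 2 + I
(9*(-10))*(T(-1, f) - 1*(-2)) = (9*(-10))*((2 + 4) - 1*(-2)) = -90*(6 + 2) = -90*8 = -720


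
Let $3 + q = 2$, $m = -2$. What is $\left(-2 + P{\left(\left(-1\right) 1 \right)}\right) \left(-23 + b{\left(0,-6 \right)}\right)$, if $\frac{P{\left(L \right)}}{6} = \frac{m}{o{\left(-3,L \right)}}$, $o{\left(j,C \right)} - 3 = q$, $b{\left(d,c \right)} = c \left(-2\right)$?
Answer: $88$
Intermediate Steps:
$b{\left(d,c \right)} = - 2 c$
$q = -1$ ($q = -3 + 2 = -1$)
$o{\left(j,C \right)} = 2$ ($o{\left(j,C \right)} = 3 - 1 = 2$)
$P{\left(L \right)} = -6$ ($P{\left(L \right)} = 6 \left(- \frac{2}{2}\right) = 6 \left(\left(-2\right) \frac{1}{2}\right) = 6 \left(-1\right) = -6$)
$\left(-2 + P{\left(\left(-1\right) 1 \right)}\right) \left(-23 + b{\left(0,-6 \right)}\right) = \left(-2 - 6\right) \left(-23 - -12\right) = - 8 \left(-23 + 12\right) = \left(-8\right) \left(-11\right) = 88$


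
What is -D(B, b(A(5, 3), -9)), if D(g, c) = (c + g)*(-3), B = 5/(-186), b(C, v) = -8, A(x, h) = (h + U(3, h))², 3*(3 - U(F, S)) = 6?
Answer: -1493/62 ≈ -24.081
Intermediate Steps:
U(F, S) = 1 (U(F, S) = 3 - ⅓*6 = 3 - 2 = 1)
A(x, h) = (1 + h)² (A(x, h) = (h + 1)² = (1 + h)²)
B = -5/186 (B = 5*(-1/186) = -5/186 ≈ -0.026882)
D(g, c) = -3*c - 3*g
-D(B, b(A(5, 3), -9)) = -(-3*(-8) - 3*(-5/186)) = -(24 + 5/62) = -1*1493/62 = -1493/62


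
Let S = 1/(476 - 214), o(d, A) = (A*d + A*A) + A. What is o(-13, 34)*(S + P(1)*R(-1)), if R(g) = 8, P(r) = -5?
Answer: -3919146/131 ≈ -29917.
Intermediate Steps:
o(d, A) = A + A² + A*d (o(d, A) = (A*d + A²) + A = (A² + A*d) + A = A + A² + A*d)
S = 1/262 ≈ 0.0038168
o(-13, 34)*(S + P(1)*R(-1)) = (34*(1 + 34 - 13))*(1/262 - 5*8) = (34*22)*(1/262 - 40) = 748*(-10479/262) = -3919146/131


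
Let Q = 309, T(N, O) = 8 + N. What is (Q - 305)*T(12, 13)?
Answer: 80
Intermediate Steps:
(Q - 305)*T(12, 13) = (309 - 305)*(8 + 12) = 4*20 = 80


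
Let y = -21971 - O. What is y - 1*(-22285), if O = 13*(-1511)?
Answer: 19957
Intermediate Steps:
O = -19643
y = -2328 (y = -21971 - 1*(-19643) = -21971 + 19643 = -2328)
y - 1*(-22285) = -2328 - 1*(-22285) = -2328 + 22285 = 19957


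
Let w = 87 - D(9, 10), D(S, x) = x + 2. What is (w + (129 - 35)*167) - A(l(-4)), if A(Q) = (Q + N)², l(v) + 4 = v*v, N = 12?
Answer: 15197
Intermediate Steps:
l(v) = -4 + v² (l(v) = -4 + v*v = -4 + v²)
D(S, x) = 2 + x
A(Q) = (12 + Q)² (A(Q) = (Q + 12)² = (12 + Q)²)
w = 75 (w = 87 - (2 + 10) = 87 - 1*12 = 87 - 12 = 75)
(w + (129 - 35)*167) - A(l(-4)) = (75 + (129 - 35)*167) - (12 + (-4 + (-4)²))² = (75 + 94*167) - (12 + (-4 + 16))² = (75 + 15698) - (12 + 12)² = 15773 - 1*24² = 15773 - 1*576 = 15773 - 576 = 15197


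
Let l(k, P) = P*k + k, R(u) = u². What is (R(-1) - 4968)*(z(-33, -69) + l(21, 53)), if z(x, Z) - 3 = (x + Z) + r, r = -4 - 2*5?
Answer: -5071307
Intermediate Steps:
r = -14 (r = -4 - 10 = -14)
l(k, P) = k + P*k
z(x, Z) = -11 + Z + x (z(x, Z) = 3 + ((x + Z) - 14) = 3 + ((Z + x) - 14) = 3 + (-14 + Z + x) = -11 + Z + x)
(R(-1) - 4968)*(z(-33, -69) + l(21, 53)) = ((-1)² - 4968)*((-11 - 69 - 33) + 21*(1 + 53)) = (1 - 4968)*(-113 + 21*54) = -4967*(-113 + 1134) = -4967*1021 = -5071307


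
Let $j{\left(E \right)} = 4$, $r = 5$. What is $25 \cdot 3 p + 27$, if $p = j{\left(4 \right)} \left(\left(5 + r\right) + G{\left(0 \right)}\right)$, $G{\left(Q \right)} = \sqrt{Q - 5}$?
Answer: $3027 + 300 i \sqrt{5} \approx 3027.0 + 670.82 i$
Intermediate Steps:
$G{\left(Q \right)} = \sqrt{-5 + Q}$
$p = 40 + 4 i \sqrt{5}$ ($p = 4 \left(\left(5 + 5\right) + \sqrt{-5 + 0}\right) = 4 \left(10 + \sqrt{-5}\right) = 4 \left(10 + i \sqrt{5}\right) = 40 + 4 i \sqrt{5} \approx 40.0 + 8.9443 i$)
$25 \cdot 3 p + 27 = 25 \cdot 3 \left(40 + 4 i \sqrt{5}\right) + 27 = 25 \left(120 + 12 i \sqrt{5}\right) + 27 = \left(3000 + 300 i \sqrt{5}\right) + 27 = 3027 + 300 i \sqrt{5}$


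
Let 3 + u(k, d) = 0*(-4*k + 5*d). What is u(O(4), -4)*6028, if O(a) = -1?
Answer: -18084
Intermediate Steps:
u(k, d) = -3 (u(k, d) = -3 + 0*(-4*k + 5*d) = -3 + 0 = -3)
u(O(4), -4)*6028 = -3*6028 = -18084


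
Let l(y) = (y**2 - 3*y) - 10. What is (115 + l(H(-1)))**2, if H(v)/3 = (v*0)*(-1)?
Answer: 11025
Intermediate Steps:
H(v) = 0 (H(v) = 3*((v*0)*(-1)) = 3*(0*(-1)) = 3*0 = 0)
l(y) = -10 + y**2 - 3*y
(115 + l(H(-1)))**2 = (115 + (-10 + 0**2 - 3*0))**2 = (115 + (-10 + 0 + 0))**2 = (115 - 10)**2 = 105**2 = 11025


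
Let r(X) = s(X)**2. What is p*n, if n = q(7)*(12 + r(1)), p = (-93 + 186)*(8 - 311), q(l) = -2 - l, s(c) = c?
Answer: 3296943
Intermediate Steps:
r(X) = X**2
p = -28179 (p = 93*(-303) = -28179)
n = -117 (n = (-2 - 1*7)*(12 + 1**2) = (-2 - 7)*(12 + 1) = -9*13 = -117)
p*n = -28179*(-117) = 3296943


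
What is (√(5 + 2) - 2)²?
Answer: (2 - √7)² ≈ 0.41699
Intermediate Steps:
(√(5 + 2) - 2)² = (√7 - 2)² = (-2 + √7)²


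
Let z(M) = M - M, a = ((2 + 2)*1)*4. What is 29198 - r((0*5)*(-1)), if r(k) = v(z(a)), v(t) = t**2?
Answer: 29198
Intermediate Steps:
a = 16 (a = (4*1)*4 = 4*4 = 16)
z(M) = 0
r(k) = 0 (r(k) = 0**2 = 0)
29198 - r((0*5)*(-1)) = 29198 - 1*0 = 29198 + 0 = 29198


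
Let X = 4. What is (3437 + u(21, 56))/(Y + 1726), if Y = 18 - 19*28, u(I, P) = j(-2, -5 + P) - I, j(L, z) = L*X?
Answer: 284/101 ≈ 2.8119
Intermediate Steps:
j(L, z) = 4*L (j(L, z) = L*4 = 4*L)
u(I, P) = -8 - I (u(I, P) = 4*(-2) - I = -8 - I)
Y = -514 (Y = 18 - 532 = -514)
(3437 + u(21, 56))/(Y + 1726) = (3437 + (-8 - 1*21))/(-514 + 1726) = (3437 + (-8 - 21))/1212 = (3437 - 29)*(1/1212) = 3408*(1/1212) = 284/101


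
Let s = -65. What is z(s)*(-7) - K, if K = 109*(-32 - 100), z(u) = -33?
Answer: 14619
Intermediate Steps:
K = -14388 (K = 109*(-132) = -14388)
z(s)*(-7) - K = -33*(-7) - 1*(-14388) = 231 + 14388 = 14619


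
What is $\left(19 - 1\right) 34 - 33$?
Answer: $579$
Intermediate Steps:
$\left(19 - 1\right) 34 - 33 = 18 \cdot 34 - 33 = 612 - 33 = 579$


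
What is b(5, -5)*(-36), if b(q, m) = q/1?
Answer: -180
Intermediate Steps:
b(q, m) = q (b(q, m) = q*1 = q)
b(5, -5)*(-36) = 5*(-36) = -180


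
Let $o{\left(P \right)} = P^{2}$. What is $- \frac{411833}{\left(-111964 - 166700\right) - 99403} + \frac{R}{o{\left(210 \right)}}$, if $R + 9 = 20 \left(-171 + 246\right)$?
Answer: $\frac{891692057}{793940700} \approx 1.1231$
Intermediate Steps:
$R = 1491$ ($R = -9 + 20 \left(-171 + 246\right) = -9 + 20 \cdot 75 = -9 + 1500 = 1491$)
$- \frac{411833}{\left(-111964 - 166700\right) - 99403} + \frac{R}{o{\left(210 \right)}} = - \frac{411833}{\left(-111964 - 166700\right) - 99403} + \frac{1491}{210^{2}} = - \frac{411833}{-278664 - 99403} + \frac{1491}{44100} = - \frac{411833}{-378067} + 1491 \cdot \frac{1}{44100} = \left(-411833\right) \left(- \frac{1}{378067}\right) + \frac{71}{2100} = \frac{411833}{378067} + \frac{71}{2100} = \frac{891692057}{793940700}$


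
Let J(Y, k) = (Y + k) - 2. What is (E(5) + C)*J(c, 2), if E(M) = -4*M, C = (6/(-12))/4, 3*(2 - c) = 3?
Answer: -161/8 ≈ -20.125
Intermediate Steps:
c = 1 (c = 2 - 1/3*3 = 2 - 1 = 1)
J(Y, k) = -2 + Y + k
C = -1/8 (C = (6*(-1/12))*(1/4) = -1/2*1/4 = -1/8 ≈ -0.12500)
(E(5) + C)*J(c, 2) = (-4*5 - 1/8)*(-2 + 1 + 2) = (-20 - 1/8)*1 = -161/8*1 = -161/8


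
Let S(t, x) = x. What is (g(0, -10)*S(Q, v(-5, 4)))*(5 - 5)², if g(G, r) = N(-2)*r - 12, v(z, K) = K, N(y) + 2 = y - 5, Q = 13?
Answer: 0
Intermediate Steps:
N(y) = -7 + y (N(y) = -2 + (y - 5) = -2 + (-5 + y) = -7 + y)
g(G, r) = -12 - 9*r (g(G, r) = (-7 - 2)*r - 12 = -9*r - 12 = -12 - 9*r)
(g(0, -10)*S(Q, v(-5, 4)))*(5 - 5)² = ((-12 - 9*(-10))*4)*(5 - 5)² = ((-12 + 90)*4)*0² = (78*4)*0 = 312*0 = 0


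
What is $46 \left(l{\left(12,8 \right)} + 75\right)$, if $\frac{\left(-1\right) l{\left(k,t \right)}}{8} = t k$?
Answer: $-31878$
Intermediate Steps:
$l{\left(k,t \right)} = - 8 k t$ ($l{\left(k,t \right)} = - 8 t k = - 8 k t$)
$46 \left(l{\left(12,8 \right)} + 75\right) = 46 \left(\left(-8\right) 12 \cdot 8 + 75\right) = 46 \left(-768 + 75\right) = 46 \left(-693\right) = -31878$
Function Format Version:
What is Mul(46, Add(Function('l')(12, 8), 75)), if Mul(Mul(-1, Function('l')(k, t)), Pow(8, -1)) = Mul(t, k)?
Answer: -31878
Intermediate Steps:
Function('l')(k, t) = Mul(-8, k, t) (Function('l')(k, t) = Mul(-8, Mul(t, k)) = Mul(-8, Mul(k, t)) = Mul(-8, k, t))
Mul(46, Add(Function('l')(12, 8), 75)) = Mul(46, Add(Mul(-8, 12, 8), 75)) = Mul(46, Add(-768, 75)) = Mul(46, -693) = -31878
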